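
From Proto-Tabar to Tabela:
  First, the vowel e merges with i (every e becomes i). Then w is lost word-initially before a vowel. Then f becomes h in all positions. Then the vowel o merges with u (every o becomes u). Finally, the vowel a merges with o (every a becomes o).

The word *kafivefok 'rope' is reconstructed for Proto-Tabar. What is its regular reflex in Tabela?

kohivihuk

Tabela: *kafivefok
  kafivefok → kafivifok   [vowel merger]
  kafivifok (rule 2 does not apply)
  kafivifok → kahivihok   [unconditioned shift]
  kahivihok → kahivihuk   [vowel merger]
  kahivihuk → kohivihuk   [vowel merger]
  giving Tabela kohivihuk.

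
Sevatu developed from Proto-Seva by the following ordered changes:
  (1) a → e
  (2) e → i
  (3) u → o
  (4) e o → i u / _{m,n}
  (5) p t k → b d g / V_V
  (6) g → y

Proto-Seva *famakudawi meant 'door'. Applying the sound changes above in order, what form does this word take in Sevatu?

Sevatu: *famakudawi
  famakudawi → femekudewi   [vowel merger]
  femekudewi → fimikudiwi   [vowel merger]
  fimikudiwi → fimikodiwi   [vowel merger]
  fimikodiwi (rule 4 does not apply)
  fimikodiwi → fimigodiwi   [intervocalic voicing]
  fimigodiwi → fimiyodiwi   [unconditioned shift]
  giving Sevatu fimiyodiwi.

fimiyodiwi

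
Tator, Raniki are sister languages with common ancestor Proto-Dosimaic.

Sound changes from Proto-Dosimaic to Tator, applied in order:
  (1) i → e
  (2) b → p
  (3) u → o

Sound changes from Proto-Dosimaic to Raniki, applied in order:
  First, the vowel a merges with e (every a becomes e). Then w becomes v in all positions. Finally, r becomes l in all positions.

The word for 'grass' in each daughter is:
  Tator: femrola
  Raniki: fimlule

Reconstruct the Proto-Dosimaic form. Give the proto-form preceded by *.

*fimrula

Position 5: Tator has o, Raniki has u. Raniki preserves u here (none of its changes turn any other segment into u), so the proto-segment is *u.
Position 2: Tator has e, Raniki has i. Raniki preserves i here (none of its changes turn any other segment into i), so the proto-segment is *i.
Position 7: Tator has a, Raniki has e. Tator preserves a here (none of its changes turn any other segment into a), so the proto-segment is *a.
Continuing position by position gives *fimrula; check it forward:
Tator: start from *fimrula.
  rule 1 (vowel merger): fimrula → femrula
  rule 2: no change — femrula
  rule 3 (vowel merger): femrula → femrola
  ⇒ Tator femrola
Raniki: *fimrula > fimrule > fimlule  (by vowel merger, unconditioned shift)
*fimrula is the unique common source.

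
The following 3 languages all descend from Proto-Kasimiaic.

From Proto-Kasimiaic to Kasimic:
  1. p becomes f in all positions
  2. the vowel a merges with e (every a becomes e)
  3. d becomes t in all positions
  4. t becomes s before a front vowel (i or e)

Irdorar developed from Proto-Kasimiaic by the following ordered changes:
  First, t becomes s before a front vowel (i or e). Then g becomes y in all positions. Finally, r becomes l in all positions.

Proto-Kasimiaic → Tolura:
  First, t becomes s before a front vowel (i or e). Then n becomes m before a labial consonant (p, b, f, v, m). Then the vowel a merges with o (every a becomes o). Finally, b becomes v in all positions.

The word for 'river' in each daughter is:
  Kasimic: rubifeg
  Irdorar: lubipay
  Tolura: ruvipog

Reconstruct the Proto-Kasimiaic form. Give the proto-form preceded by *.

Position 7: Kasimic has g, Irdorar has y, Tolura has g. Kasimic preserves g here (none of its changes turn any other segment into g), so the proto-segment is *g.
Position 6: Kasimic has e, Irdorar has a, Tolura has o. Irdorar preserves a here (none of its changes turn any other segment into a), so the proto-segment is *a.
This points to *rubipag. Verify forward in each daughter:
Kasimic: *rubipag
  rubipag → rubifag   [unconditioned shift]
  rubifag → rubifeg   [vowel merger]
  rubifeg (rule 3 does not apply)
  rubifeg (rule 4 does not apply)
  giving Kasimic rubifeg.
Irdorar: *rubipag > rubipay > lubipay  (by unconditioned shift, unconditioned shift)
Tolura: *rubipag
  rubipag (rule 1 does not apply)
  rubipag (rule 2 does not apply)
  rubipag → rubipog   [vowel merger]
  rubipog → ruvipog   [unconditioned shift]
  giving Tolura ruvipog.
No other proto-form is consistent with every reflex, so the reconstruction is *rubipag.

*rubipag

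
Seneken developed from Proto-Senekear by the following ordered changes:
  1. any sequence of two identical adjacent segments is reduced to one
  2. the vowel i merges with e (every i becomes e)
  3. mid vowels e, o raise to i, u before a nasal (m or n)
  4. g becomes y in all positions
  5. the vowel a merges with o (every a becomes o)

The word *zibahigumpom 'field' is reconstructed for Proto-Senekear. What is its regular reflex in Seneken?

zeboheyumpum

Seneken: *zibahigumpom > zebahegumpom > zebahegumpum > zebaheyumpum > zeboheyumpum  (by vowel merger, pre-nasal raising, unconditioned shift, vowel merger)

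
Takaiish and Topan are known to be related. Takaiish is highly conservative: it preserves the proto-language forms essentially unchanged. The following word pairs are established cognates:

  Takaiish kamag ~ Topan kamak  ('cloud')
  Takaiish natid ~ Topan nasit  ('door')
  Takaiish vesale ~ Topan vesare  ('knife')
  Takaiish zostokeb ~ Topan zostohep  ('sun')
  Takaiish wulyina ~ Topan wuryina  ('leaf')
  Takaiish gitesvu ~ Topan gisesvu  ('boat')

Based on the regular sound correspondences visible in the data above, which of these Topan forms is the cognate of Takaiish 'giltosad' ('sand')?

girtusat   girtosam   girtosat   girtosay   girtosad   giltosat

girtosat

wulyina ~ wuryina — Takaiish l corresponds to Topan r after a vowel, before a consonant other than r, m, n, p, b, f, v.
natid ~ nasit — Takaiish d corresponds to Topan t word-finally.
Applying these to Takaiish 'giltosad':
  giltosad → girtosad   (l→r after a vowel, before a consonant other than r, m, n, p, b, f, v)
  girtosad → girtosat   (d→t word-finally)
So the Topan cognate is 'girtosat'.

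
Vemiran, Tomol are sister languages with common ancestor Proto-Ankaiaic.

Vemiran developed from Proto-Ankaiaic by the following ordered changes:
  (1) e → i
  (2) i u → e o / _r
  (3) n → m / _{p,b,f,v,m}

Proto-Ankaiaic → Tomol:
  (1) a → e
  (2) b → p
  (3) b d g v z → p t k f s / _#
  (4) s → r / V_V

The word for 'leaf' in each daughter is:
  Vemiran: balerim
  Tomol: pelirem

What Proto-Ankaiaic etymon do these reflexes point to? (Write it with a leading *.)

Position 1: Vemiran has b, Tomol has p. Vemiran preserves b here (none of its changes turn any other segment into b), so the proto-segment is *b.
Position 6: Vemiran has i, Tomol has e. Taking the neighbouring segments as reconstructed: Vemiran i could go back to *e or *i; Tomol e could go back to *a or *e — the one source consistent with every daughter is *e.
Continuing position by position gives *balirem; check it forward:
Vemiran: start from *balirem.
  rule 1 (vowel merger): balirem → balirim
  rule 2 (pre-rhotic lowering): balirim → balerim
  rule 3: no change — balerim
  ⇒ Vemiran balerim
Tomol: start from *balirem.
  rule 1 (vowel merger): balirem → belirem
  rule 2 (unconditioned shift): belirem → pelirem
  rule 3: no change — pelirem
  rule 4: no change — pelirem
  ⇒ Tomol pelirem
*balirem is the unique common source.

*balirem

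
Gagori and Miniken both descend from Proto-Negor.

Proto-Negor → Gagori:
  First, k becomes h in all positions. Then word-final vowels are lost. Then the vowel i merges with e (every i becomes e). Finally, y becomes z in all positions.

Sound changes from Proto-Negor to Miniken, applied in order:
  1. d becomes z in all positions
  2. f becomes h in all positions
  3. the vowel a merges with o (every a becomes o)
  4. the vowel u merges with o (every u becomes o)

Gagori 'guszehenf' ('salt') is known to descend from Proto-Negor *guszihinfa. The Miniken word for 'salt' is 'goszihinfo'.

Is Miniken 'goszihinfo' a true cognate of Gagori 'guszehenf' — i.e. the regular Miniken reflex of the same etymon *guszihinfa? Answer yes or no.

no

Derive the expected Miniken reflex of *guszihinfa:
Miniken: *guszihinfa > guszihinha > guszihinho > goszihinho  (by unconditioned shift, vowel merger, vowel merger)
The regular Miniken reflex would be 'goszihinho', but the attested form is 'goszihinfo'. The correspondence is irregular, so they are not cognates (the Miniken form has a different source).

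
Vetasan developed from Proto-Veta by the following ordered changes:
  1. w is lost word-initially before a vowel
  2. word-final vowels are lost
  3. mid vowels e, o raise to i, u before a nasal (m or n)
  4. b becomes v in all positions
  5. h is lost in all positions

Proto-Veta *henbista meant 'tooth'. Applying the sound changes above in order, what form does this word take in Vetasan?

invist

Vetasan: start from *henbista.
  rule 1: no change — henbista
  rule 2 (apocope): henbista → henbist
  rule 3 (pre-nasal raising): henbist → hinbist
  rule 4 (unconditioned shift): hinbist → hinvist
  rule 5 (h-loss): hinvist → invist
  ⇒ Vetasan invist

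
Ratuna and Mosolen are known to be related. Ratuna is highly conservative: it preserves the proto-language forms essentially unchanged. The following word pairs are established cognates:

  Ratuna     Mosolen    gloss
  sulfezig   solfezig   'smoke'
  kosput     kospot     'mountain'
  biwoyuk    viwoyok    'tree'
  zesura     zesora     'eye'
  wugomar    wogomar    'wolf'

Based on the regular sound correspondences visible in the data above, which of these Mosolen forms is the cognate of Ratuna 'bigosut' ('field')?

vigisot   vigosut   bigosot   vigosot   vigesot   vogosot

vigosot

biwoyuk ~ viwoyok — Ratuna b corresponds to Mosolen v word-initially before a front vowel.
sulfezig ~ solfezig, kosput ~ kospot — Ratuna u corresponds to Mosolen o after a consonant, before a consonant other than r, m, n, p, b, f, v.
Applying these to Ratuna 'bigosut':
  bigosut → vigosut   (b→v word-initially before a front vowel)
  vigosut → vigosot   (u→o after a consonant, before a consonant other than r, m, n, p, b, f, v)
So the Mosolen cognate is 'vigosot'.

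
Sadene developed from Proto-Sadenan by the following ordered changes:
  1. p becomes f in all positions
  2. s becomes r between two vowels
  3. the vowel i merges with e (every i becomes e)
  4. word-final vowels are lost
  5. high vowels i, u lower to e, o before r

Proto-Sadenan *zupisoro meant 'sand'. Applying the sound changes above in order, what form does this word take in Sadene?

zuferor

Sadene: start from *zupisoro.
  rule 1 (unconditioned shift): zupisoro → zufisoro
  rule 2 (rhotacism): zufisoro → zufiroro
  rule 3 (vowel merger): zufiroro → zuferoro
  rule 4 (apocope): zuferoro → zuferor
  rule 5: no change — zuferor
  ⇒ Sadene zuferor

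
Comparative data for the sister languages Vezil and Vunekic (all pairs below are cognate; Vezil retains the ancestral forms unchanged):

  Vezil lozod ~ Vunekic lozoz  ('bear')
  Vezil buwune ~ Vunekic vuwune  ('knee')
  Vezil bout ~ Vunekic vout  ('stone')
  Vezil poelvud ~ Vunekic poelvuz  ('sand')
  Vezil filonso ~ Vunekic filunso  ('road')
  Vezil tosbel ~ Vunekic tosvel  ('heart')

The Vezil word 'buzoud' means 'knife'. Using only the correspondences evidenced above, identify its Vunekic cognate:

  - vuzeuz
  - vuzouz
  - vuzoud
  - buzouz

buwune ~ vuwune — Vezil b corresponds to Vunekic v word-initially before a back vowel.
lozod ~ lozoz, poelvud ~ poelvuz — Vezil d corresponds to Vunekic z word-finally.
Applying these to Vezil 'buzoud':
  buzoud → vuzoud   (b→v word-initially before a back vowel)
  vuzoud → vuzouz   (d→z word-finally)
So the Vunekic cognate is 'vuzouz'.

vuzouz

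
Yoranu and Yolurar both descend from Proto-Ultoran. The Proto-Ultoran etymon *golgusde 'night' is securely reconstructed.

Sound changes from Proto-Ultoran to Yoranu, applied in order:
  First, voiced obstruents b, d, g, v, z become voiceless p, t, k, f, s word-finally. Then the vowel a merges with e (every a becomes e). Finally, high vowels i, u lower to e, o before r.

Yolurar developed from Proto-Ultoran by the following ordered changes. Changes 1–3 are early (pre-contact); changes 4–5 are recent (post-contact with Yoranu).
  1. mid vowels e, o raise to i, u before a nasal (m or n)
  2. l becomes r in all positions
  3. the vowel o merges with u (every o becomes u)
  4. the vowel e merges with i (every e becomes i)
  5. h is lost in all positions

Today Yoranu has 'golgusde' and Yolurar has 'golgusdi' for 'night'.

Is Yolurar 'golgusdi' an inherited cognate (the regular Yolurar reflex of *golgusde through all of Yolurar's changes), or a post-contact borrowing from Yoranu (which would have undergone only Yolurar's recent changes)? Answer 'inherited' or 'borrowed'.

If inherited, *golgusde would pass through all of Yolurar's changes:
Yolurar: *golgusde > gorgusde > gurgusde > gurgusdi  (by unconditioned shift, vowel merger, vowel merger)
If borrowed from Yoranu 'golgusde' after the early changes, it would undergo only the recent ones:
  rule 4 (vowel merger): golgusde → golgusdi
  rule 5 (h-loss): no change (golgusdi)
  ⇒ as a loan: golgusdi
Yolurar 'golgusdi' matches the loan outcome 'golgusdi', not the inherited 'gurgusdi' — it skipped the early Yolurar changes, so it was borrowed from Yoranu.

borrowed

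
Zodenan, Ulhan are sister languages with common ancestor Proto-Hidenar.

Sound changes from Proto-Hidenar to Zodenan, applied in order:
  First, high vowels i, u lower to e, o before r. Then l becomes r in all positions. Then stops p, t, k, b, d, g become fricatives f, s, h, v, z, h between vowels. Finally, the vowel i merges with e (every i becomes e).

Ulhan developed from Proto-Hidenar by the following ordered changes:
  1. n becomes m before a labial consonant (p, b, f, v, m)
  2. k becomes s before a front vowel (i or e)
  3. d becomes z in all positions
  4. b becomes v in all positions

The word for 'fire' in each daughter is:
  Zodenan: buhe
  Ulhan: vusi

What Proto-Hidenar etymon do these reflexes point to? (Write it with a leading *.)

*buki

Position 4: Zodenan has e, Ulhan has i. Ulhan preserves i here (none of its changes turn any other segment into i), so the proto-segment is *i.
Position 1: Zodenan has b, Ulhan has v. Zodenan preserves b here (none of its changes turn any other segment into b), so the proto-segment is *b.
This points to *buki. Verify forward in each daughter:
Zodenan: start from *buki.
  rule 1: no change — buki
  rule 2: no change — buki
  rule 3 (intervocalic lenition): buki → buhi
  rule 4 (vowel merger): buhi → buhe
  ⇒ Zodenan buhe
Ulhan: start from *buki.
  rule 1: no change — buki
  rule 2 (palatalisation): buki → busi
  rule 3: no change — busi
  rule 4 (unconditioned shift): busi → vusi
  ⇒ Ulhan vusi
Only *buki yields all of Zodenan buhe, Ulhan vusi.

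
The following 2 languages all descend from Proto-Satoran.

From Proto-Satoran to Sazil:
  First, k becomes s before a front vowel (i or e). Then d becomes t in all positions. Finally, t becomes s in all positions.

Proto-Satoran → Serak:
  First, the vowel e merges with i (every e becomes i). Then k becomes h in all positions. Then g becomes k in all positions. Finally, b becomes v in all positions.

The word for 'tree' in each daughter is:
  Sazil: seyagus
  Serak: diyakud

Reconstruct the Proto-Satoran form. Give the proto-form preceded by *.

*deyagud

Position 1: Sazil has s, Serak has d. Serak preserves d here (none of its changes turn any other segment into d), so the proto-segment is *d.
Position 2: Sazil has e, Serak has i. Sazil preserves e here (none of its changes turn any other segment into e), so the proto-segment is *e.
Position 7: Sazil has s, Serak has d. Serak preserves d here (none of its changes turn any other segment into d), so the proto-segment is *d.
Verify the candidate proto-form against each daughter:
Sazil: start from *deyagud.
  rule 1: no change — deyagud
  rule 2 (unconditioned shift): deyagud → teyagut
  rule 3 (unconditioned shift): teyagut → seyagus
  ⇒ Sazil seyagus
Serak: start from *deyagud.
  rule 1 (vowel merger): deyagud → diyagud
  rule 2: no change — diyagud
  rule 3 (unconditioned shift): diyagud → diyakud
  rule 4: no change — diyakud
  ⇒ Serak diyakud
Only *deyagud yields all of Sazil seyagus, Serak diyakud.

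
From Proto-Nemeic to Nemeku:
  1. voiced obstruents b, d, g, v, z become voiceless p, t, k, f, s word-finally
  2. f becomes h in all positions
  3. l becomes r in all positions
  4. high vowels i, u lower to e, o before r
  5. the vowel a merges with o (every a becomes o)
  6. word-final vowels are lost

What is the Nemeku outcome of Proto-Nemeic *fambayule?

homboyor

Nemeku: *fambayule > hambayule > hambayure > hambayore > homboyore > homboyor  (by unconditioned shift, unconditioned shift, pre-rhotic lowering, vowel merger, apocope)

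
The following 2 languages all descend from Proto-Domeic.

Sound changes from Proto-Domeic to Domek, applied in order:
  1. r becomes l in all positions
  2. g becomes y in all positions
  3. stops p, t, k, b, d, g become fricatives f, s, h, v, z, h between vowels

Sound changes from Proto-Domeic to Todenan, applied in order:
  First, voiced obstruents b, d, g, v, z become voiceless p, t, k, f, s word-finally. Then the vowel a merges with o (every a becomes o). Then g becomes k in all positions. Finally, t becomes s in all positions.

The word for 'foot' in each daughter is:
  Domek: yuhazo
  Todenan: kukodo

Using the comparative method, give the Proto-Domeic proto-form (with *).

*gukado

Position 3: Domek has h, Todenan has k. Taking the neighbouring segments as reconstructed: Domek h could go back to *k or *h; Todenan k could go back to *k or *g — the one source consistent with every daughter is *k.
Position 5: Domek has z, Todenan has d. Todenan preserves d here (none of its changes turn any other segment into d), so the proto-segment is *d.
Position 1: Domek has y, Todenan has k. Taking the neighbouring segments as reconstructed: Domek y could go back to *g or *y; Todenan k could go back to *k or *g — the one source consistent with every daughter is *g.
Verify the candidate proto-form against each daughter:
Domek: start from *gukado.
  rule 1: no change — gukado
  rule 2 (unconditioned shift): gukado → yukado
  rule 3 (intervocalic lenition): yukado → yuhazo
  ⇒ Domek yuhazo
Todenan: start from *gukado.
  rule 1: no change — gukado
  rule 2 (vowel merger): gukado → gukodo
  rule 3 (unconditioned shift): gukodo → kukodo
  rule 4: no change — kukodo
  ⇒ Todenan kukodo
No other proto-form is consistent with every reflex, so the reconstruction is *gukado.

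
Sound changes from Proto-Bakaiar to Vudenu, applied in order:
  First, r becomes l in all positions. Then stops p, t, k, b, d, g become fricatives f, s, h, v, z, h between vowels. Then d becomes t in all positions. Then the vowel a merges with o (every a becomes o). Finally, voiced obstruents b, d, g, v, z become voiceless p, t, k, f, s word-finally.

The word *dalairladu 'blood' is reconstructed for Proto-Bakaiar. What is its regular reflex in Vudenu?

toloillozu

Vudenu: *dalairladu > dalailladu > dalaillazu > talaillazu > toloillozu  (by unconditioned shift, intervocalic lenition, unconditioned shift, vowel merger)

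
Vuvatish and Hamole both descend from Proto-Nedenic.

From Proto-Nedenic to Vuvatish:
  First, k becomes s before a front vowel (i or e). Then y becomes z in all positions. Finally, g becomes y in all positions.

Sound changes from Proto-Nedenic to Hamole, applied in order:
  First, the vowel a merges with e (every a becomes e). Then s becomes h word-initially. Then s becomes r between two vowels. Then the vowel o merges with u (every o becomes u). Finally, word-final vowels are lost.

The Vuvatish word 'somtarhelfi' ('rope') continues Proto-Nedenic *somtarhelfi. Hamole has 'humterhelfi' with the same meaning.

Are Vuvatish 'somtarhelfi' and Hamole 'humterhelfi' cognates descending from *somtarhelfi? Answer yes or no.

Derive the expected Hamole reflex of *somtarhelfi:
Hamole: *somtarhelfi
  somtarhelfi → somterhelfi   [vowel merger]
  somterhelfi → homterhelfi   [debuccalisation]
  homterhelfi (rule 3 does not apply)
  homterhelfi → humterhelfi   [vowel merger]
  humterhelfi → humterhelf   [apocope]
  giving Hamole humterhelf.
The regular Hamole reflex would be 'humterhelf', but the attested form is 'humterhelfi'. The correspondence is irregular, so they are not cognates (the Hamole form has a different source).

no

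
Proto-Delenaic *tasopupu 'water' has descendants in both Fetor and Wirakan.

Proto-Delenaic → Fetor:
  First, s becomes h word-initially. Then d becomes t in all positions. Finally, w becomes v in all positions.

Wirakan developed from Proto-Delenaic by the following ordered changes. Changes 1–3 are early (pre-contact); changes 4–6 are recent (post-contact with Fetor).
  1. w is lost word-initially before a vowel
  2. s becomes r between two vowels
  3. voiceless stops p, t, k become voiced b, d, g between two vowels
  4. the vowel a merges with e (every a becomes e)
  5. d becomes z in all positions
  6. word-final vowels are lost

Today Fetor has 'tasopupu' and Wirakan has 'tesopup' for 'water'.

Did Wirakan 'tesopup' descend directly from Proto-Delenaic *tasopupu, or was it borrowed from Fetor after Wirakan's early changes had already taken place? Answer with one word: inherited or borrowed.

If inherited, *tasopupu would pass through all of Wirakan's changes:
Wirakan: *tasopupu > taropupu > tarobubu > terobubu > terobub  (by rhotacism, intervocalic voicing, vowel merger, apocope)
If borrowed from Fetor 'tasopupu' after the early changes, it would undergo only the recent ones:
  rule 4 (vowel merger): tasopupu → tesopupu
  rule 5 (unconditioned shift): no change (tesopupu)
  rule 6 (apocope): tesopupu → tesopup
  ⇒ as a loan: tesopup
Wirakan 'tesopup' matches the loan outcome 'tesopup', not the inherited 'terobub' — it skipped the early Wirakan changes, so it was borrowed from Fetor.

borrowed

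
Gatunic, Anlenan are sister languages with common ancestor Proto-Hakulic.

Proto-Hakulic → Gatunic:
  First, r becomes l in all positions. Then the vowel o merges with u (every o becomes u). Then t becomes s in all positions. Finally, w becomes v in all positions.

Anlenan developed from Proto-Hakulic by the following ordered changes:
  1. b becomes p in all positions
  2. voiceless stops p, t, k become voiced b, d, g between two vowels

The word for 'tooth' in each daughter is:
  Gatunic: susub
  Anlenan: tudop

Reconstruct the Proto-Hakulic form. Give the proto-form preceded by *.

*tutob

Position 3: Gatunic has s, Anlenan has d. Taking the neighbouring segments as reconstructed: Gatunic s could go back to *t or *s; Anlenan d could go back to *t or *d — the one source consistent with every daughter is *t.
Position 4: Gatunic has u, Anlenan has o. Anlenan preserves o here (none of its changes turn any other segment into o), so the proto-segment is *o.
Verify the candidate proto-form against each daughter:
Gatunic: *tutob > tutub > susub  (by vowel merger, unconditioned shift)
Anlenan: *tutob
  tutob → tutop   [unconditioned shift]
  tutop → tudop   [intervocalic voicing]
  giving Anlenan tudop.
*tutob is the unique common source.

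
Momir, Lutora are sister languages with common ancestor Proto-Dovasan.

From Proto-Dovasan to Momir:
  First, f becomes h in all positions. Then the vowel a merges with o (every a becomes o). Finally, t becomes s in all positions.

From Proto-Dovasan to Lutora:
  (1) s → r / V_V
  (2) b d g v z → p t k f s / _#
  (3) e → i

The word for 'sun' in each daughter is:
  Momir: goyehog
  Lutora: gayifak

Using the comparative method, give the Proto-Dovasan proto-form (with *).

*gayefag

Position 5: Momir has h, Lutora has f. Taking the neighbouring segments as reconstructed: Momir h could go back to *f or *h; Lutora f can only go back to *f — the one source consistent with every daughter is *f.
Position 2: Momir has o, Lutora has a. Lutora preserves a here (none of its changes turn any other segment into a), so the proto-segment is *a.
Position 7: Momir has g, Lutora has k. Momir preserves g here (none of its changes turn any other segment into g), so the proto-segment is *g.
This points to *gayefag. Verify forward in each daughter:
Momir: *gayefag
  gayefag → gayehag   [unconditioned shift]
  gayehag → goyehog   [vowel merger]
  goyehog (rule 3 does not apply)
  giving Momir goyehog.
Lutora: *gayefag > gayefak > gayifak  (by final devoicing, vowel merger)
No other proto-form is consistent with every reflex, so the reconstruction is *gayefag.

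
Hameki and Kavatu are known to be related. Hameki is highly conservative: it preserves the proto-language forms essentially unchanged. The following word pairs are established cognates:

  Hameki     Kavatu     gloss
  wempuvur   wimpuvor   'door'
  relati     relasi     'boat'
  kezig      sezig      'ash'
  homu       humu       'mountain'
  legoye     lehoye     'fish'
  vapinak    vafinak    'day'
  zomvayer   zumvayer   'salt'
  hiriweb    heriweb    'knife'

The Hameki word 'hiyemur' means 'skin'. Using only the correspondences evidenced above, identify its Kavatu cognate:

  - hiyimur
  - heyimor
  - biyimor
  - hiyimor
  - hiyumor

wempuvur ~ wimpuvor — Hameki e corresponds to Kavatu i after a consonant, before a nasal.
wempuvur ~ wimpuvor — Hameki u corresponds to Kavatu o after a consonant, before r.
Applying these to Hameki 'hiyemur':
  hiyemur → hiyimur   (e→i after a consonant, before a nasal)
  hiyimur → hiyimor   (u→o after a consonant, before r)
So the Kavatu cognate is 'hiyimor'.

hiyimor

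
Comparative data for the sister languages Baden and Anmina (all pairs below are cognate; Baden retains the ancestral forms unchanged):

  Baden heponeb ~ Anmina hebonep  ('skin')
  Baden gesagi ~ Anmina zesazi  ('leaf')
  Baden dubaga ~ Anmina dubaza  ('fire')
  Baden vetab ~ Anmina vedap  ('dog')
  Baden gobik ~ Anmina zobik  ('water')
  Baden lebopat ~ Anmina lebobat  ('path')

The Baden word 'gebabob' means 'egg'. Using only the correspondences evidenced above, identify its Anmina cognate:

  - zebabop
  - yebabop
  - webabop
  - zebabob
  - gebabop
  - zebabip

zebabop

gesagi ~ zesazi — Baden g corresponds to Anmina z word-initially before a front vowel.
heponeb ~ hebonep, vetab ~ vedap — Baden b corresponds to Anmina p word-finally.
Applying these to Baden 'gebabob':
  gebabob → zebabob   (g→z word-initially before a front vowel)
  zebabob → zebabop   (b→p word-finally)
So the Anmina cognate is 'zebabop'.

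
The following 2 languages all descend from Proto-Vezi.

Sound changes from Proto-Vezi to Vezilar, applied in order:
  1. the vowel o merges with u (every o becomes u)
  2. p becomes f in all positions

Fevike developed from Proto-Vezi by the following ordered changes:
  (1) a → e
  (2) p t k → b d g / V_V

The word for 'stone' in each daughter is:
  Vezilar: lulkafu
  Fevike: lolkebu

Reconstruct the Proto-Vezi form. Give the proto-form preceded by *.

Position 2: Vezilar has u, Fevike has o. Fevike preserves o here (none of its changes turn any other segment into o), so the proto-segment is *o.
Position 5: Vezilar has a, Fevike has e. Vezilar preserves a here (none of its changes turn any other segment into a), so the proto-segment is *a.
Position 6: Vezilar has f, Fevike has b. Taking the neighbouring segments as reconstructed: Vezilar f could go back to *p or *f; Fevike b could go back to *p or *b — the one source consistent with every daughter is *p.
The remaining positions agree across the daughters. Check the candidate against every language:
Vezilar: start from *lolkapu.
  rule 1 (vowel merger): lolkapu → lulkapu
  rule 2 (unconditioned shift): lulkapu → lulkafu
  ⇒ Vezilar lulkafu
Fevike: *lolkapu > lolkepu > lolkebu  (by vowel merger, intervocalic voicing)
Only *lolkapu yields all of Vezilar lulkafu, Fevike lolkebu.

*lolkapu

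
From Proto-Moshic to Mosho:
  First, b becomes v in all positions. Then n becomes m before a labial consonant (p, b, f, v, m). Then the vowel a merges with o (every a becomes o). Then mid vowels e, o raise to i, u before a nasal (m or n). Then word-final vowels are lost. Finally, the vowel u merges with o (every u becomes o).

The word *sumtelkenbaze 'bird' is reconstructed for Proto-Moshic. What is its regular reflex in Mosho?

somtelkimvoz

Mosho: start from *sumtelkenbaze.
  rule 1 (unconditioned shift): sumtelkenbaze → sumtelkenvaze
  rule 2 (nasal place assimilation): sumtelkenvaze → sumtelkemvaze
  rule 3 (vowel merger): sumtelkemvaze → sumtelkemvoze
  rule 4 (pre-nasal raising): sumtelkemvoze → sumtelkimvoze
  rule 5 (apocope): sumtelkimvoze → sumtelkimvoz
  rule 6 (vowel merger): sumtelkimvoz → somtelkimvoz
  ⇒ Mosho somtelkimvoz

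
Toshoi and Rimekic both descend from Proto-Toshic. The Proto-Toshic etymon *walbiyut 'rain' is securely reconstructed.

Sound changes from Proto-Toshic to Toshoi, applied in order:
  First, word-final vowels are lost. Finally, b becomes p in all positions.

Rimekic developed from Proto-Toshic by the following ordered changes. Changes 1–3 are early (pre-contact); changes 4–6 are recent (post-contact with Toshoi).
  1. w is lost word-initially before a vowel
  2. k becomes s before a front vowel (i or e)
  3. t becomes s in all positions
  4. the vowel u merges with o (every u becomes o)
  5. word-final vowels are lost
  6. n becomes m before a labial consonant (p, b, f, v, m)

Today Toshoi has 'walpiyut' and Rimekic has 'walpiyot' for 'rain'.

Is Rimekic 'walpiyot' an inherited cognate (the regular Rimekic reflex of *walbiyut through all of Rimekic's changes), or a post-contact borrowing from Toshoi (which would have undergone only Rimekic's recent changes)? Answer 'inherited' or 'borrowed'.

borrowed

If inherited, *walbiyut would pass through all of Rimekic's changes:
Rimekic: *walbiyut > albiyut > albiyus > albiyos  (by glide loss, unconditioned shift, vowel merger)
If borrowed from Toshoi 'walpiyut' after the early changes, it would undergo only the recent ones:
  rule 4 (vowel merger): walpiyut → walpiyot
  rule 5 (apocope): no change (walpiyot)
  rule 6 (nasal place assimilation): no change (walpiyot)
  ⇒ as a loan: walpiyot
Rimekic 'walpiyot' matches the loan outcome 'walpiyot', not the inherited 'albiyos' — it skipped the early Rimekic changes, so it was borrowed from Toshoi.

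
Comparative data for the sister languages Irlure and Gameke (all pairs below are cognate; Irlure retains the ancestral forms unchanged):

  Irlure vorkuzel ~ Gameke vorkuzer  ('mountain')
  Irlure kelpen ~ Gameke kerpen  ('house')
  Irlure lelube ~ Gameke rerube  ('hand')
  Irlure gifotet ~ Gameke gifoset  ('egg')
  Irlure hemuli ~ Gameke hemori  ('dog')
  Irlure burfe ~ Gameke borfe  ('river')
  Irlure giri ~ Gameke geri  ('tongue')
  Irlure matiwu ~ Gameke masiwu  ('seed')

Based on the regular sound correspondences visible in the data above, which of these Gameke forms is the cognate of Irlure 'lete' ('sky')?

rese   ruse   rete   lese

rese

lelube ~ rerube — Irlure l corresponds to Gameke r word-initially before a front vowel.
gifotet ~ gifoset — Irlure t corresponds to Gameke s between vowels (before a front vowel).
Applying these to Irlure 'lete':
  lete → rete   (l→r word-initially before a front vowel)
  rete → rese   (t→s between vowels (before a front vowel))
So the Gameke cognate is 'rese'.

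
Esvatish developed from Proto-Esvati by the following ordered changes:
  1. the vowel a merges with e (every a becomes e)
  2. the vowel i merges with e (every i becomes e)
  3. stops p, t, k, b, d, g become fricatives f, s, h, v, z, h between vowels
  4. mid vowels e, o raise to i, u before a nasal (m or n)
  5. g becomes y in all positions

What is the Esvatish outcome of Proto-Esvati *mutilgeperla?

Esvatish: start from *mutilgeperla.
  rule 1 (vowel merger): mutilgeperla → mutilgeperle
  rule 2 (vowel merger): mutilgeperle → mutelgeperle
  rule 3 (intervocalic lenition): mutelgeperle → muselgeferle
  rule 4: no change — muselgeferle
  rule 5 (unconditioned shift): muselgeferle → muselyeferle
  ⇒ Esvatish muselyeferle

muselyeferle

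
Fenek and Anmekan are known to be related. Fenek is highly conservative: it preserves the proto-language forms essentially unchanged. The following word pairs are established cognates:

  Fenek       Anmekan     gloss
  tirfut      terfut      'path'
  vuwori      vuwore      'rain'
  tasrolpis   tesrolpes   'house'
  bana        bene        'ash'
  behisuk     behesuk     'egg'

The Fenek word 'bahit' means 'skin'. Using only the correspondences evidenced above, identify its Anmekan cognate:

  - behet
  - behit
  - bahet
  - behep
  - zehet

tasrolpis ~ tesrolpes — Fenek a corresponds to Anmekan e after a consonant, before a consonant other than r, m, n, p, b, f, v.
tasrolpis ~ tesrolpes, behisuk ~ behesuk — Fenek i corresponds to Anmekan e after a consonant, before a consonant other than r, m, n, p, b, f, v.
Applying these to Fenek 'bahit':
  bahit → behit   (a→e after a consonant, before a consonant other than r, m, n, p, b, f, v)
  behit → behet   (i→e after a consonant, before a consonant other than r, m, n, p, b, f, v)
So the Anmekan cognate is 'behet'.

behet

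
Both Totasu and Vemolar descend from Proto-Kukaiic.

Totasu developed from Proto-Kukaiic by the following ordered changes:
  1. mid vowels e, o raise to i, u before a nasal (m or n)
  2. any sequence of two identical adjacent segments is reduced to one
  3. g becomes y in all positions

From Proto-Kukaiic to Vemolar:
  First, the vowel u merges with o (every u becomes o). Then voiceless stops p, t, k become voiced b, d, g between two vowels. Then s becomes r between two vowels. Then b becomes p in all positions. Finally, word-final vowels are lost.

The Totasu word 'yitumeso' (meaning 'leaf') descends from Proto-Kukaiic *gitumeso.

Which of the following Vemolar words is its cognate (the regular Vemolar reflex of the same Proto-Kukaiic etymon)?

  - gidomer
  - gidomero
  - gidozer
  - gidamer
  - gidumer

gidomer

Vemolar: start from *gitumeso.
  rule 1 (vowel merger): gitumeso → gitomeso
  rule 2 (intervocalic voicing): gitomeso → gidomeso
  rule 3 (rhotacism): gidomeso → gidomero
  rule 4: no change — gidomero
  rule 5 (apocope): gidomero → gidomer
  ⇒ Vemolar gidomer
Only 'gidomer' matches the regular Vemolar development of *gitumeso.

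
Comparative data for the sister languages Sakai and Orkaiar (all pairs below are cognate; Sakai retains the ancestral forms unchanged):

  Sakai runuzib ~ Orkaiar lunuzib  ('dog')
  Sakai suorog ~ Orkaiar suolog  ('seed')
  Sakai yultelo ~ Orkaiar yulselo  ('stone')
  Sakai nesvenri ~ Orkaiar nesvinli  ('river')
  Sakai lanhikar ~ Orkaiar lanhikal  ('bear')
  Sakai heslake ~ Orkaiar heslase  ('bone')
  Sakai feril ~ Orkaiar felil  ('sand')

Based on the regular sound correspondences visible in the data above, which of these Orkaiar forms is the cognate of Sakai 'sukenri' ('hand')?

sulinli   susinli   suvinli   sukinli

heslake ~ heslase — Sakai k corresponds to Orkaiar s between vowels (before a front vowel).
nesvenri ~ nesvinli — Sakai e corresponds to Orkaiar i after a consonant, before a nasal.
nesvenri ~ nesvinli — Sakai r corresponds to Orkaiar l after a consonant, before a front vowel.
Applying these to Sakai 'sukenri':
  sukenri → susenri   (k→s between vowels (before a front vowel))
  susenri → susinri   (e→i after a consonant, before a nasal)
  susinri → susinli   (r→l after a consonant, before a front vowel)
So the Orkaiar cognate is 'susinli'.

susinli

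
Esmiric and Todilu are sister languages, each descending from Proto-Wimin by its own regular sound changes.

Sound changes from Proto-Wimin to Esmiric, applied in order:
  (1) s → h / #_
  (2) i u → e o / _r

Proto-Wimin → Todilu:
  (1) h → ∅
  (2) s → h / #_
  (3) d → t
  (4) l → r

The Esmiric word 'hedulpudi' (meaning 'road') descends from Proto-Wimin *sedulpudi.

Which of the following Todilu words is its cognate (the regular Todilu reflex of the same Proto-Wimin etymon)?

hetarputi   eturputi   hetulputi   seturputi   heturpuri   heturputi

Todilu: *sedulpudi > hedulpudi > hetulputi > heturputi  (by debuccalisation, unconditioned shift, unconditioned shift)

heturputi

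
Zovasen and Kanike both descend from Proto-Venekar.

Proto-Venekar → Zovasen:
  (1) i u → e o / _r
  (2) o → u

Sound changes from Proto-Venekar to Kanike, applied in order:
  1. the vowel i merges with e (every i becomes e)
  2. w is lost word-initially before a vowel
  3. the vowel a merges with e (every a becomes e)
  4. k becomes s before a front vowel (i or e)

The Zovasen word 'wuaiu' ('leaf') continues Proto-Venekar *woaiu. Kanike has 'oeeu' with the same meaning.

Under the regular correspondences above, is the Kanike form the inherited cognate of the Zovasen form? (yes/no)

yes

Derive the expected Kanike reflex of *woaiu:
Kanike: *woaiu
  woaiu → woaeu   [vowel merger]
  woaeu → oaeu   [glide loss]
  oaeu → oeeu   [vowel merger]
  oeeu (rule 4 does not apply)
  giving Kanike oeeu.
Kanike 'oeeu' matches the regular reflex exactly, so the pair is cognate.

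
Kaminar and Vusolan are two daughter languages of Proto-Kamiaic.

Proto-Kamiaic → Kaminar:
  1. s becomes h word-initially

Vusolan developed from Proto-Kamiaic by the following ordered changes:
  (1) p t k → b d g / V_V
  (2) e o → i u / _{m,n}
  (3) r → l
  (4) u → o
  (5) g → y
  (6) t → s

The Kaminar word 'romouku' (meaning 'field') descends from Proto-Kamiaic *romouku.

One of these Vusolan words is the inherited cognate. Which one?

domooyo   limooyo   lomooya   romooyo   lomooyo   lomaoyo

Vusolan: *romouku
  romouku → romougu   [intervocalic voicing]
  romougu → rumougu   [pre-nasal raising]
  rumougu → lumougu   [unconditioned shift]
  lumougu → lomoogo   [vowel merger]
  lomoogo → lomooyo   [unconditioned shift]
  lomooyo (rule 6 does not apply)
  giving Vusolan lomooyo.

lomooyo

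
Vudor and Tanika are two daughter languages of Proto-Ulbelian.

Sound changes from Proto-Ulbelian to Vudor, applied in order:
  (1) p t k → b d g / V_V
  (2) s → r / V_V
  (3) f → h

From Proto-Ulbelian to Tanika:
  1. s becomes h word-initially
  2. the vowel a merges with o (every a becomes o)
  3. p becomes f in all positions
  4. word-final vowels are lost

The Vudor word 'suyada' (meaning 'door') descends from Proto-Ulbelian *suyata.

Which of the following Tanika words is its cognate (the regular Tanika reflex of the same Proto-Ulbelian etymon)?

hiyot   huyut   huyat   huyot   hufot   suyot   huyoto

Tanika: *suyata
  suyata → huyata   [debuccalisation]
  huyata → huyoto   [vowel merger]
  huyoto (rule 3 does not apply)
  huyoto → huyot   [apocope]
  giving Tanika huyot.
Only 'huyot' matches the regular Tanika development of *suyata.

huyot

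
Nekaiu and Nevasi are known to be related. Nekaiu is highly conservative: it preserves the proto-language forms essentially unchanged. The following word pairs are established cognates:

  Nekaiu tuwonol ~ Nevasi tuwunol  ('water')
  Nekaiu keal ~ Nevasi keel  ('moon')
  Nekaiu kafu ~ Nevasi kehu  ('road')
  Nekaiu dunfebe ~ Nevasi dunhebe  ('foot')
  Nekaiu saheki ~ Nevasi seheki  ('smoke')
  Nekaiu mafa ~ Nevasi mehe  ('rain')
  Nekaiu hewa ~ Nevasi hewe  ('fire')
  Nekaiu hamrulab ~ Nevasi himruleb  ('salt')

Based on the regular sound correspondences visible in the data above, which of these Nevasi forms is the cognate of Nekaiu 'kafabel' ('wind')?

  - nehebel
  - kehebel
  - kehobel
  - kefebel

kafu ~ kehu, mafa ~ mehe — Nekaiu a corresponds to Nevasi e after a consonant, before a labial obstruent.
mafa ~ mehe — Nekaiu f corresponds to Nevasi h between vowels (before a back vowel).
hamrulab ~ himruleb — Nekaiu a corresponds to Nevasi e after a consonant, before a labial obstruent.
Applying these to Nekaiu 'kafabel':
  kafabel → kefabel   (a→e after a consonant, before a labial obstruent)
  kefabel → kehabel   (f→h between vowels (before a back vowel))
  kehabel → kehebel   (a→e after a consonant, before a labial obstruent)
So the Nevasi cognate is 'kehebel'.

kehebel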